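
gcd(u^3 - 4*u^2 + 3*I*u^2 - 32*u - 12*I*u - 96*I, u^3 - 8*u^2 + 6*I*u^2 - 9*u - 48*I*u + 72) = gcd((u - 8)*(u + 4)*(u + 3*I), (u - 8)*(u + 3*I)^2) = u^2 + u*(-8 + 3*I) - 24*I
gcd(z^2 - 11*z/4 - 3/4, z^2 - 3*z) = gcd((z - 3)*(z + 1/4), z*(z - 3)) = z - 3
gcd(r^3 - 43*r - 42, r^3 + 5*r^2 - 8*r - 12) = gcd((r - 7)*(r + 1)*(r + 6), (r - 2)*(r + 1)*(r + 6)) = r^2 + 7*r + 6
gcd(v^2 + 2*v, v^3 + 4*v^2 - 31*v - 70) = v + 2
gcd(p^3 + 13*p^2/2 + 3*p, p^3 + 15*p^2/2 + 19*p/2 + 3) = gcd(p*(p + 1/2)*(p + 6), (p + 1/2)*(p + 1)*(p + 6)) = p^2 + 13*p/2 + 3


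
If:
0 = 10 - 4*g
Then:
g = 5/2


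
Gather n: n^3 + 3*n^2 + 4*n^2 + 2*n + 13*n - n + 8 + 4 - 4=n^3 + 7*n^2 + 14*n + 8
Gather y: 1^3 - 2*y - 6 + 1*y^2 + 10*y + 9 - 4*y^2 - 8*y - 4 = -3*y^2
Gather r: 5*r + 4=5*r + 4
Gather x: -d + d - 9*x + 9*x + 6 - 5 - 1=0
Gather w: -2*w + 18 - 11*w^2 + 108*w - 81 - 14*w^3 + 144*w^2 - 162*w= -14*w^3 + 133*w^2 - 56*w - 63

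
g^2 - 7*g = g*(g - 7)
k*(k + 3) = k^2 + 3*k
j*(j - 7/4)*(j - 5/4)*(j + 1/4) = j^4 - 11*j^3/4 + 23*j^2/16 + 35*j/64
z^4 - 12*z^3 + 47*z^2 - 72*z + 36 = (z - 6)*(z - 3)*(z - 2)*(z - 1)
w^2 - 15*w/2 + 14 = (w - 4)*(w - 7/2)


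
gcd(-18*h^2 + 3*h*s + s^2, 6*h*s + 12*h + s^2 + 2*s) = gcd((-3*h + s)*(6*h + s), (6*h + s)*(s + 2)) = 6*h + s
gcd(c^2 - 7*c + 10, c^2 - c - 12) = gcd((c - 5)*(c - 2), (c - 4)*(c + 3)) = 1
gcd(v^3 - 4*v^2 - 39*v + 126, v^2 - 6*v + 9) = v - 3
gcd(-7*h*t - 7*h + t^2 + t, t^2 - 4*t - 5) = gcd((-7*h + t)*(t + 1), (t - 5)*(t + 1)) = t + 1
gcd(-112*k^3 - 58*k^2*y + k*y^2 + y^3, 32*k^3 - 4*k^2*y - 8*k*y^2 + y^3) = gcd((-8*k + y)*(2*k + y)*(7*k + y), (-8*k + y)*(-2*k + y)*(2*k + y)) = -16*k^2 - 6*k*y + y^2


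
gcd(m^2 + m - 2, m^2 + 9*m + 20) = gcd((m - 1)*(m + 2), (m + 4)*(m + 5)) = 1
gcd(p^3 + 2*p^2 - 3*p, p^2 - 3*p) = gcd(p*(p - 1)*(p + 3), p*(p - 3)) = p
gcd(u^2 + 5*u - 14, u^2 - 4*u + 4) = u - 2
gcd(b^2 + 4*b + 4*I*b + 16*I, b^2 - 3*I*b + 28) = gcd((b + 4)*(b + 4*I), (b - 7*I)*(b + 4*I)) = b + 4*I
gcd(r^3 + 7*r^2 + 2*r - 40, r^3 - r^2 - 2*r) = r - 2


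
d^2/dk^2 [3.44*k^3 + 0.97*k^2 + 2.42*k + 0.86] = 20.64*k + 1.94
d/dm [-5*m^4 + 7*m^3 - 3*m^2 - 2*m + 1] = -20*m^3 + 21*m^2 - 6*m - 2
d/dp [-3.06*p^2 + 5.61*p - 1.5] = 5.61 - 6.12*p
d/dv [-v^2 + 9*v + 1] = 9 - 2*v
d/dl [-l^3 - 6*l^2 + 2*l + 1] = -3*l^2 - 12*l + 2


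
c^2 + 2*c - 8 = (c - 2)*(c + 4)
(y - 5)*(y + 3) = y^2 - 2*y - 15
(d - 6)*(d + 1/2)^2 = d^3 - 5*d^2 - 23*d/4 - 3/2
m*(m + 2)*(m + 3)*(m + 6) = m^4 + 11*m^3 + 36*m^2 + 36*m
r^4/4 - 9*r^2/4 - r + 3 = (r/2 + 1)^2*(r - 3)*(r - 1)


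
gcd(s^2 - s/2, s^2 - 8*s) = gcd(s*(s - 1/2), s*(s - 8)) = s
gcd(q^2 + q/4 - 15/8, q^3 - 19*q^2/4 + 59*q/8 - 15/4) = q - 5/4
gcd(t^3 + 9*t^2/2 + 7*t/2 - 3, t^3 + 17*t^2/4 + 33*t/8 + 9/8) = t + 3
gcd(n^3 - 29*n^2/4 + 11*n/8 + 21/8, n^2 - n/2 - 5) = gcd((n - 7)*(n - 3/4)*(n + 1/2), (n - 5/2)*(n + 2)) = 1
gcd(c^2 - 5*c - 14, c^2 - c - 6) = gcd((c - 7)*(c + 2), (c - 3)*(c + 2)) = c + 2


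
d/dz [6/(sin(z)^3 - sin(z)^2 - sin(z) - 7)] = 6*(-3*sin(z)^2 + 2*sin(z) + 1)*cos(z)/(-sin(z)^3 + sin(z)^2 + sin(z) + 7)^2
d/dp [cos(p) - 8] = -sin(p)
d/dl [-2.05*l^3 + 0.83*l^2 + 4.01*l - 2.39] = -6.15*l^2 + 1.66*l + 4.01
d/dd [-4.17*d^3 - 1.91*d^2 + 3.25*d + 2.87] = -12.51*d^2 - 3.82*d + 3.25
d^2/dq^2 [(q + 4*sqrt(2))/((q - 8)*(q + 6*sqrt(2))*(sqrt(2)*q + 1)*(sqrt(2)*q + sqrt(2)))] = (12*sqrt(2)*q^7 - 112*sqrt(2)*q^6 + 368*q^6 - 3318*q^5 + 2349*sqrt(2)*q^5 - 18501*sqrt(2)*q^4 + 16818*q^4 - 74900*q^3 + 47453*sqrt(2)*q^3 + 9072*sqrt(2)*q^2 + 192696*q^2 + 111120*sqrt(2)*q + 188832*q + 30912*sqrt(2) + 103232)/(2*sqrt(2)*q^12 - 42*sqrt(2)*q^11 + 78*q^11 - 1638*q^10 + 789*sqrt(2)*q^10 - 11417*sqrt(2)*q^9 + 12727*q^9 - 66339*q^8 + 68079*sqrt(2)*q^8 - 74907*sqrt(2)*q^7 + 311415*q^7 - 134170*sqrt(2)*q^6 - 185731*q^6 - 2777424*q^5 - 761670*sqrt(2)*q^5 - 3430752*sqrt(2)*q^4 - 4230408*q^4 - 4381776*sqrt(2)*q^3 - 4367168*q^3 - 3773952*q^2 - 2093184*sqrt(2)*q^2 - 1437696*q - 580608*sqrt(2)*q - 221184*sqrt(2))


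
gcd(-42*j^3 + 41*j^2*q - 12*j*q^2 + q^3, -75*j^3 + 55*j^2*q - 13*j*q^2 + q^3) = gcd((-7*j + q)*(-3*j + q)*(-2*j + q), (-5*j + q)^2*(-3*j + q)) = -3*j + q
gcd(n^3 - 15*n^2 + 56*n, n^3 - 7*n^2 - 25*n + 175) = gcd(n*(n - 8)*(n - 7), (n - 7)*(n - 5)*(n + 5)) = n - 7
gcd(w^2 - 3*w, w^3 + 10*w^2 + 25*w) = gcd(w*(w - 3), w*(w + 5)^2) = w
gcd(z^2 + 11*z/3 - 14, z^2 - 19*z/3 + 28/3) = z - 7/3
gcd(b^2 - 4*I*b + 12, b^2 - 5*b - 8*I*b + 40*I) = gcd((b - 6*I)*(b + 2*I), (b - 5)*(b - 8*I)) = 1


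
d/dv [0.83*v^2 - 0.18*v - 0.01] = 1.66*v - 0.18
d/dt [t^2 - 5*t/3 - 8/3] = 2*t - 5/3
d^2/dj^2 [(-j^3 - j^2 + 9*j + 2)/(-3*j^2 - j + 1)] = 32*(-5*j^3 - 3*j^2 - 6*j - 1)/(27*j^6 + 27*j^5 - 18*j^4 - 17*j^3 + 6*j^2 + 3*j - 1)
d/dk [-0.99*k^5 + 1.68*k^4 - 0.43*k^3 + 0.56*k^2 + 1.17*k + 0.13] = -4.95*k^4 + 6.72*k^3 - 1.29*k^2 + 1.12*k + 1.17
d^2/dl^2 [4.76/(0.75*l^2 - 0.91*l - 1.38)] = (5.355*l^2 - 6.4974*l - 4.76*(1.5*l - 0.91)*(3.0*l - 1.82) - 9.8532)/(-0.75*l^2 + 0.91*l + 1.38)^3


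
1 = 1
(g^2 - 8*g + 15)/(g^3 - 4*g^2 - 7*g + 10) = (g - 3)/(g^2 + g - 2)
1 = 1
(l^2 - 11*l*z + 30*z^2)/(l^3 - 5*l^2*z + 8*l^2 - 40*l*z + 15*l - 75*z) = (l - 6*z)/(l^2 + 8*l + 15)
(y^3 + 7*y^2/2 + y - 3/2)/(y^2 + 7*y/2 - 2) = (y^2 + 4*y + 3)/(y + 4)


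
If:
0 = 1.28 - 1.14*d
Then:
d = 1.12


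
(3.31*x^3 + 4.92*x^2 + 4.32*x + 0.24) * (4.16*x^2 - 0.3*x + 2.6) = 13.7696*x^5 + 19.4742*x^4 + 25.1012*x^3 + 12.4944*x^2 + 11.16*x + 0.624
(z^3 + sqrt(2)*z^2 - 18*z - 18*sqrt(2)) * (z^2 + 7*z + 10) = z^5 + sqrt(2)*z^4 + 7*z^4 - 8*z^3 + 7*sqrt(2)*z^3 - 126*z^2 - 8*sqrt(2)*z^2 - 180*z - 126*sqrt(2)*z - 180*sqrt(2)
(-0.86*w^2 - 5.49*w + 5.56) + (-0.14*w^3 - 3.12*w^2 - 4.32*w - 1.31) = -0.14*w^3 - 3.98*w^2 - 9.81*w + 4.25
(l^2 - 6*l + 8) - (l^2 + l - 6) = 14 - 7*l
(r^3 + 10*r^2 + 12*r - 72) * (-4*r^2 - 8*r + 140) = -4*r^5 - 48*r^4 + 12*r^3 + 1592*r^2 + 2256*r - 10080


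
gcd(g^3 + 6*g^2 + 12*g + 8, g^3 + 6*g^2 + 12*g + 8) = g^3 + 6*g^2 + 12*g + 8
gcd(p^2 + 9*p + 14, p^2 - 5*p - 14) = p + 2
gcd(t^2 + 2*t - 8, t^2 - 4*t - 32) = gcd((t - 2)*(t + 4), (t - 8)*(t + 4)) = t + 4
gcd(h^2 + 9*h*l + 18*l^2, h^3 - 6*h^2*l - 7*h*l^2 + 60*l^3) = h + 3*l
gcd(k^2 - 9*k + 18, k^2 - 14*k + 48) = k - 6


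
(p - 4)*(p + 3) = p^2 - p - 12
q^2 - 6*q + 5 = (q - 5)*(q - 1)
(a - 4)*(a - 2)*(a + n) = a^3 + a^2*n - 6*a^2 - 6*a*n + 8*a + 8*n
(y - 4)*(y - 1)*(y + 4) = y^3 - y^2 - 16*y + 16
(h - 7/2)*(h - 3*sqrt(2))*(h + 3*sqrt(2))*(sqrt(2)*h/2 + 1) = sqrt(2)*h^4/2 - 7*sqrt(2)*h^3/4 + h^3 - 9*sqrt(2)*h^2 - 7*h^2/2 - 18*h + 63*sqrt(2)*h/2 + 63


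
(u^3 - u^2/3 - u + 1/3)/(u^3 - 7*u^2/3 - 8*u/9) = 3*(-3*u^3 + u^2 + 3*u - 1)/(u*(-9*u^2 + 21*u + 8))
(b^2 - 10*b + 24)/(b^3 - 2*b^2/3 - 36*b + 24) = 3*(b - 4)/(3*b^2 + 16*b - 12)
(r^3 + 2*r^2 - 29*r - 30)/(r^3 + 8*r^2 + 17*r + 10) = (r^2 + r - 30)/(r^2 + 7*r + 10)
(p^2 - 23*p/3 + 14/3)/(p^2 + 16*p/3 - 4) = (p - 7)/(p + 6)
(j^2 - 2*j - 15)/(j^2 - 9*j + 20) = (j + 3)/(j - 4)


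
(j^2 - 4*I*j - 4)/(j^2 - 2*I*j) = (j - 2*I)/j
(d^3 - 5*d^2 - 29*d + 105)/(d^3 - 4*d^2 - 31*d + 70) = (d - 3)/(d - 2)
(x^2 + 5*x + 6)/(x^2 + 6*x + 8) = (x + 3)/(x + 4)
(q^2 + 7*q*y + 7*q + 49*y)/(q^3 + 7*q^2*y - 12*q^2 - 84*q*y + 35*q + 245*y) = (q + 7)/(q^2 - 12*q + 35)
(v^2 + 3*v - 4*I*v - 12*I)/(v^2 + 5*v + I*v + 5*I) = (v^2 + v*(3 - 4*I) - 12*I)/(v^2 + v*(5 + I) + 5*I)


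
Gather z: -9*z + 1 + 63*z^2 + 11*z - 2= 63*z^2 + 2*z - 1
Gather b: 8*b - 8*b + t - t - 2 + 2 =0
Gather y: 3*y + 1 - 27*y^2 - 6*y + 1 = -27*y^2 - 3*y + 2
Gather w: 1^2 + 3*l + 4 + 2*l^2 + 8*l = 2*l^2 + 11*l + 5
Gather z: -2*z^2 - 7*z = -2*z^2 - 7*z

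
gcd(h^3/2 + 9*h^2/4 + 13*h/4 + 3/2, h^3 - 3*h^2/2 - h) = 1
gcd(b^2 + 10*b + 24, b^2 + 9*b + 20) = b + 4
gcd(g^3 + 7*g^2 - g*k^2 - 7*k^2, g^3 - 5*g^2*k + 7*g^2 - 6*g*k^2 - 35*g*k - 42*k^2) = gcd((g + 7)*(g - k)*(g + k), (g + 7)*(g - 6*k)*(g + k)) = g^2 + g*k + 7*g + 7*k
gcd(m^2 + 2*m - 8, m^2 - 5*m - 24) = 1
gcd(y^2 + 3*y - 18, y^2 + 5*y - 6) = y + 6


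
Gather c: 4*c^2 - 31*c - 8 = 4*c^2 - 31*c - 8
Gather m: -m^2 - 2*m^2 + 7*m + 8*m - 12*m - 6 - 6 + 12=-3*m^2 + 3*m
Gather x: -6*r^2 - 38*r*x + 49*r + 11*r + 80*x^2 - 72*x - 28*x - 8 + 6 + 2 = -6*r^2 + 60*r + 80*x^2 + x*(-38*r - 100)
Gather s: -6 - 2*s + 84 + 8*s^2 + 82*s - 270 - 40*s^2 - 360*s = -32*s^2 - 280*s - 192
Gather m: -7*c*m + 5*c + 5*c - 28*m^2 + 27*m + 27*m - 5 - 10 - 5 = 10*c - 28*m^2 + m*(54 - 7*c) - 20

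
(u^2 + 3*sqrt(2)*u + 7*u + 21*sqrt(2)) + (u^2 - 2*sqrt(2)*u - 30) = 2*u^2 + sqrt(2)*u + 7*u - 30 + 21*sqrt(2)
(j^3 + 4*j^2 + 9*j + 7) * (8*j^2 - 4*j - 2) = 8*j^5 + 28*j^4 + 54*j^3 + 12*j^2 - 46*j - 14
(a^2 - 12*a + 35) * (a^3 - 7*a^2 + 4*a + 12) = a^5 - 19*a^4 + 123*a^3 - 281*a^2 - 4*a + 420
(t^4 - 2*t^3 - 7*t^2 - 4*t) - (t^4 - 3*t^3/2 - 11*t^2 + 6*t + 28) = -t^3/2 + 4*t^2 - 10*t - 28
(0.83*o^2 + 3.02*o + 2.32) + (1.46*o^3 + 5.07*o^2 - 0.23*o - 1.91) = 1.46*o^3 + 5.9*o^2 + 2.79*o + 0.41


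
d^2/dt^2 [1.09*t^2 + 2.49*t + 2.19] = 2.18000000000000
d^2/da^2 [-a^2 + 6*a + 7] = -2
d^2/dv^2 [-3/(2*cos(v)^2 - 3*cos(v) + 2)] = 3*(-16*sin(v)^4 + sin(v)^2 - 57*cos(v)/2 + 9*cos(3*v)/2 + 25)/(2*sin(v)^2 + 3*cos(v) - 4)^3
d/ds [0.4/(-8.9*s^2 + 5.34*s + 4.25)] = (7.12*s - 2.136)/(-8.9*s^2 + 5.34*s + 4.25)^2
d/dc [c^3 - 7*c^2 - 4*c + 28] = 3*c^2 - 14*c - 4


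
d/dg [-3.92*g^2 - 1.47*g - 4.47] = -7.84*g - 1.47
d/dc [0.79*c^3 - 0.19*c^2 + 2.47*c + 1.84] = 2.37*c^2 - 0.38*c + 2.47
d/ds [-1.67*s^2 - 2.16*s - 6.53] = -3.34*s - 2.16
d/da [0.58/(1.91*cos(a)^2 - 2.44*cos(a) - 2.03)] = (2.2156*cos(a) - 1.4152)*sin(a)/(-1.91*cos(a)^2 + 2.44*cos(a) + 2.03)^2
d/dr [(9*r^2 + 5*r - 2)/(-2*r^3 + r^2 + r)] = 2*(9*r^4 + 10*r^3 - 4*r^2 + 2*r + 1)/(r^2*(4*r^4 - 4*r^3 - 3*r^2 + 2*r + 1))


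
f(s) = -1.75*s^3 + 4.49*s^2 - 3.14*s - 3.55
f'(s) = -5.25*s^2 + 8.98*s - 3.14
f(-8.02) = 1213.17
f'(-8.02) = -412.84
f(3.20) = -24.96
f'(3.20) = -28.16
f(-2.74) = 74.76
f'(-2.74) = -67.16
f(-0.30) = -2.16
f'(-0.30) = -6.31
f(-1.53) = 18.03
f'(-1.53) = -29.17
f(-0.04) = -3.42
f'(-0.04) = -3.51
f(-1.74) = 24.73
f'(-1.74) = -34.66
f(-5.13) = 366.98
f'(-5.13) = -187.37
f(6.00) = -238.75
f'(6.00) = -138.26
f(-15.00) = 6960.05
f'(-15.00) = -1319.09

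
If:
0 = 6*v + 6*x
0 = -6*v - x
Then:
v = 0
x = 0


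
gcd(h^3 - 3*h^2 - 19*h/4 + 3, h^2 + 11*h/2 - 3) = h - 1/2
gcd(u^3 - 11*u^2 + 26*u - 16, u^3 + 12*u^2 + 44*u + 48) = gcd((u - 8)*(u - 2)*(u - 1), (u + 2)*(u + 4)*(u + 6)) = 1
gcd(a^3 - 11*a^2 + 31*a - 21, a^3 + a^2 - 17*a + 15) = a^2 - 4*a + 3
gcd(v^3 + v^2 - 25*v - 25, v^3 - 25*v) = v^2 - 25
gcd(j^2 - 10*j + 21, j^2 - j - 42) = j - 7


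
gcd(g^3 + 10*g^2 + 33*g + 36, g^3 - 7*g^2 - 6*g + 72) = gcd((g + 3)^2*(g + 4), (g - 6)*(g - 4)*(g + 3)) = g + 3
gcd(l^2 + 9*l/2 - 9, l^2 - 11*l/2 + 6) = l - 3/2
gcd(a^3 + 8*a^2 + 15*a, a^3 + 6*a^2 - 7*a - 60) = a + 5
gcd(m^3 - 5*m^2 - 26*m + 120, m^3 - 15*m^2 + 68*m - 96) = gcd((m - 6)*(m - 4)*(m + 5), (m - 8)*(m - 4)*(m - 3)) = m - 4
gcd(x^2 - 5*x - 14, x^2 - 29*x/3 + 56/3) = x - 7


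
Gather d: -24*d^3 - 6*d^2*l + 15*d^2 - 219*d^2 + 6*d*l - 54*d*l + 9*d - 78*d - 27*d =-24*d^3 + d^2*(-6*l - 204) + d*(-48*l - 96)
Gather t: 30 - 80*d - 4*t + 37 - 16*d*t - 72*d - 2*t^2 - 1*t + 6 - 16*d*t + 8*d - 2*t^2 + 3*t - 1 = -144*d - 4*t^2 + t*(-32*d - 2) + 72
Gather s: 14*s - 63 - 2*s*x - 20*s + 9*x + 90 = s*(-2*x - 6) + 9*x + 27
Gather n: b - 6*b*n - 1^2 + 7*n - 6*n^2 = b - 6*n^2 + n*(7 - 6*b) - 1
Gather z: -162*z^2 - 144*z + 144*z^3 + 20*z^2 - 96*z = 144*z^3 - 142*z^2 - 240*z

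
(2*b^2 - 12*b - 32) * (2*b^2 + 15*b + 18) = 4*b^4 + 6*b^3 - 208*b^2 - 696*b - 576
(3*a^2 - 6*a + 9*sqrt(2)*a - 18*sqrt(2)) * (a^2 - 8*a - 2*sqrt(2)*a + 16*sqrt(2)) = 3*a^4 - 30*a^3 + 3*sqrt(2)*a^3 - 30*sqrt(2)*a^2 + 12*a^2 + 48*sqrt(2)*a + 360*a - 576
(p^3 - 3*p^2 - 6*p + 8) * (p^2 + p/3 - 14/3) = p^5 - 8*p^4/3 - 35*p^3/3 + 20*p^2 + 92*p/3 - 112/3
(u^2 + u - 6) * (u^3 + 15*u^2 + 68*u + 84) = u^5 + 16*u^4 + 77*u^3 + 62*u^2 - 324*u - 504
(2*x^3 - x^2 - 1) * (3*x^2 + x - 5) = 6*x^5 - x^4 - 11*x^3 + 2*x^2 - x + 5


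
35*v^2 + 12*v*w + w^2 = (5*v + w)*(7*v + w)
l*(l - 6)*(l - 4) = l^3 - 10*l^2 + 24*l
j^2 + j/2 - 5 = (j - 2)*(j + 5/2)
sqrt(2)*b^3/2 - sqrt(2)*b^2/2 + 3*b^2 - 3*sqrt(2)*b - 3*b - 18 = (b - 3)*(b + 3*sqrt(2))*(sqrt(2)*b/2 + sqrt(2))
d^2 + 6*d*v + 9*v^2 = (d + 3*v)^2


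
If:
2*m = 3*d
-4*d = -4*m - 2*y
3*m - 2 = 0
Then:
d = 4/9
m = 2/3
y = -4/9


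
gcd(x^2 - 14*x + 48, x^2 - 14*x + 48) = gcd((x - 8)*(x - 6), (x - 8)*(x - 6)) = x^2 - 14*x + 48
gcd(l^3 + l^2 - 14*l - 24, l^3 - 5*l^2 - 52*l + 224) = l - 4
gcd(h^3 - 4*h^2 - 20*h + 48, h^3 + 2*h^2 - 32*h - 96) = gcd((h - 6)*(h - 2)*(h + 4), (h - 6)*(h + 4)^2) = h^2 - 2*h - 24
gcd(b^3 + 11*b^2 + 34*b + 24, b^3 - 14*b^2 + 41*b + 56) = b + 1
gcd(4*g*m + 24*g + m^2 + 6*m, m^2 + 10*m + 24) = m + 6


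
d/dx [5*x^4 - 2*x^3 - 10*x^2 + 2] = 2*x*(10*x^2 - 3*x - 10)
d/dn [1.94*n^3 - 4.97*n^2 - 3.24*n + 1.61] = 5.82*n^2 - 9.94*n - 3.24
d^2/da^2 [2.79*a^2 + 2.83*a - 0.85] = 5.58000000000000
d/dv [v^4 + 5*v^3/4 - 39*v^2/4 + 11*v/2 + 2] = 4*v^3 + 15*v^2/4 - 39*v/2 + 11/2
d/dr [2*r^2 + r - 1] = 4*r + 1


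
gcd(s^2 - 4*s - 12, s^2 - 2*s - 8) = s + 2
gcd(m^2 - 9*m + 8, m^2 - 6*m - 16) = m - 8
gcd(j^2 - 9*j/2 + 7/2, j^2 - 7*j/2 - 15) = 1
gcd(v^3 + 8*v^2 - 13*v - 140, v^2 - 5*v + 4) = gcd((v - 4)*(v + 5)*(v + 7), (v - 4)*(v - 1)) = v - 4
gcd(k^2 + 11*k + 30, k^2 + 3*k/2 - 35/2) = k + 5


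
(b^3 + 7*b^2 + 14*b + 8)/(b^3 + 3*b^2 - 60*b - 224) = (b^2 + 3*b + 2)/(b^2 - b - 56)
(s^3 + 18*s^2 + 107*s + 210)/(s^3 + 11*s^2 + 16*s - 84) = (s + 5)/(s - 2)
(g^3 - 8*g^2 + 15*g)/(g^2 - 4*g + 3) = g*(g - 5)/(g - 1)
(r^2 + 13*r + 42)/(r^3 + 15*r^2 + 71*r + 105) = (r + 6)/(r^2 + 8*r + 15)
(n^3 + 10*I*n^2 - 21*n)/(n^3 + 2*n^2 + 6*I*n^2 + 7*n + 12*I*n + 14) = n*(n + 3*I)/(n^2 + n*(2 - I) - 2*I)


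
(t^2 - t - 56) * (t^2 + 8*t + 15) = t^4 + 7*t^3 - 49*t^2 - 463*t - 840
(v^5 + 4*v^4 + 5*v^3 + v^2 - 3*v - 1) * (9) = 9*v^5 + 36*v^4 + 45*v^3 + 9*v^2 - 27*v - 9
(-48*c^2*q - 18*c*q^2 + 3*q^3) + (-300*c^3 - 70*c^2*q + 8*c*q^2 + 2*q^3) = -300*c^3 - 118*c^2*q - 10*c*q^2 + 5*q^3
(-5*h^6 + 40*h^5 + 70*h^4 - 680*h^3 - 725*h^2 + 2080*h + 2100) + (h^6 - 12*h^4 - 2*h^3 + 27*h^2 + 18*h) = -4*h^6 + 40*h^5 + 58*h^4 - 682*h^3 - 698*h^2 + 2098*h + 2100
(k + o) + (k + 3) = 2*k + o + 3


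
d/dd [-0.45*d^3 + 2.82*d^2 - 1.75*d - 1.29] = -1.35*d^2 + 5.64*d - 1.75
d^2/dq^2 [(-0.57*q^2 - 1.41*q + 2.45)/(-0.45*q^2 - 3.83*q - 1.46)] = (-1.39374*q^3 - 5.22369*q^2 - 30.89367*q - 81.997162)/(0.091125*q^6 + 2.326725*q^5 + 20.689965*q^4 + 71.279747*q^3 + 67.127442*q^2 + 24.492084*q + 3.112136)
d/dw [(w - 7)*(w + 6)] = 2*w - 1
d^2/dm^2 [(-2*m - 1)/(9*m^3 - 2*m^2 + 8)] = 2*(-m^2*(2*m + 1)*(27*m - 4)^2 + (54*m^2 - 8*m + (2*m + 1)*(27*m - 2))*(9*m^3 - 2*m^2 + 8))/(9*m^3 - 2*m^2 + 8)^3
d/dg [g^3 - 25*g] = 3*g^2 - 25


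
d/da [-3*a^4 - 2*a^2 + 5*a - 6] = -12*a^3 - 4*a + 5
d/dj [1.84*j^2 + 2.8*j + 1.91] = 3.68*j + 2.8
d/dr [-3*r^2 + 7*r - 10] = 7 - 6*r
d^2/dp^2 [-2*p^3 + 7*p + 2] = -12*p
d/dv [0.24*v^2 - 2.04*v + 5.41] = 0.48*v - 2.04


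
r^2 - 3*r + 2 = (r - 2)*(r - 1)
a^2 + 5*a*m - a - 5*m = (a - 1)*(a + 5*m)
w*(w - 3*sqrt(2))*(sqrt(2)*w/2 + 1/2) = sqrt(2)*w^3/2 - 5*w^2/2 - 3*sqrt(2)*w/2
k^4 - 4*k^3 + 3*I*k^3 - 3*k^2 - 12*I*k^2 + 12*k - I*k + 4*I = (k - 4)*(k + I)^3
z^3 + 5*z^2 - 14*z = z*(z - 2)*(z + 7)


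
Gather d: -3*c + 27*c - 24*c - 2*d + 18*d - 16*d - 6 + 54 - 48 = 0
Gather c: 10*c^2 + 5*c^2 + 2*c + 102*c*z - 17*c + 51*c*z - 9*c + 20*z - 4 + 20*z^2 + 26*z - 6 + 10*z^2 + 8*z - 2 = 15*c^2 + c*(153*z - 24) + 30*z^2 + 54*z - 12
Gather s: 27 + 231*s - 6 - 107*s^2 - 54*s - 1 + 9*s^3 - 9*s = 9*s^3 - 107*s^2 + 168*s + 20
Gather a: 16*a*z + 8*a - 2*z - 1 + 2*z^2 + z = a*(16*z + 8) + 2*z^2 - z - 1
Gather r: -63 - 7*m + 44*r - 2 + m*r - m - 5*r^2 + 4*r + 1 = -8*m - 5*r^2 + r*(m + 48) - 64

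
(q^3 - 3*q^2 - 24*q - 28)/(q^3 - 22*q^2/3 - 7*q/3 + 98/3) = 3*(q + 2)/(3*q - 7)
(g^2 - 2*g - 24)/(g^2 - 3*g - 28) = (g - 6)/(g - 7)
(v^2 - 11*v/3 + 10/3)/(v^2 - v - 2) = (v - 5/3)/(v + 1)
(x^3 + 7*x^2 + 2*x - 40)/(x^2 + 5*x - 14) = (x^2 + 9*x + 20)/(x + 7)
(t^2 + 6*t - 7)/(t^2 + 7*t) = (t - 1)/t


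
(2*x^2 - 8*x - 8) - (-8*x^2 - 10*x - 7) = 10*x^2 + 2*x - 1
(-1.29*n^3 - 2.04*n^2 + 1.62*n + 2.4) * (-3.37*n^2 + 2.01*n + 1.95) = 4.3473*n^5 + 4.2819*n^4 - 12.0753*n^3 - 8.8098*n^2 + 7.983*n + 4.68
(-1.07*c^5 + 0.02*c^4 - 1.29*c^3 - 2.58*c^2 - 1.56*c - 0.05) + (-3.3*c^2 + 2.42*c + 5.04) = -1.07*c^5 + 0.02*c^4 - 1.29*c^3 - 5.88*c^2 + 0.86*c + 4.99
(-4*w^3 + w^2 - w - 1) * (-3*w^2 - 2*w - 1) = 12*w^5 + 5*w^4 + 5*w^3 + 4*w^2 + 3*w + 1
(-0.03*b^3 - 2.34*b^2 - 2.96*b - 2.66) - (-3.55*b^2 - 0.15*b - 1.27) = -0.03*b^3 + 1.21*b^2 - 2.81*b - 1.39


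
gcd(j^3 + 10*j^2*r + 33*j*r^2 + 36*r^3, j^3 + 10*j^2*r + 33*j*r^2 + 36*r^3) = j^3 + 10*j^2*r + 33*j*r^2 + 36*r^3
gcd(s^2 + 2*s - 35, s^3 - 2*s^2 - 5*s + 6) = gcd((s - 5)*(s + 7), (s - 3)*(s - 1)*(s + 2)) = 1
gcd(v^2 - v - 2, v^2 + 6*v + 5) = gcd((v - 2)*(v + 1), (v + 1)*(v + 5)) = v + 1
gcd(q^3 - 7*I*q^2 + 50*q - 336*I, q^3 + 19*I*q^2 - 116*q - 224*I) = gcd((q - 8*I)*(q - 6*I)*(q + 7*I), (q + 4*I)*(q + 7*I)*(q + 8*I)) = q + 7*I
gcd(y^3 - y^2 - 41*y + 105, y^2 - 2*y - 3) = y - 3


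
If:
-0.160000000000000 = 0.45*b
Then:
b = -0.36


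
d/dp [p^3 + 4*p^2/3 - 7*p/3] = 3*p^2 + 8*p/3 - 7/3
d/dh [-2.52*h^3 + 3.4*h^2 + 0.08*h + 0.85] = -7.56*h^2 + 6.8*h + 0.08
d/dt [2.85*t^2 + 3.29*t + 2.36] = 5.7*t + 3.29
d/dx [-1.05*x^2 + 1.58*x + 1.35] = 1.58 - 2.1*x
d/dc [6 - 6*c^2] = -12*c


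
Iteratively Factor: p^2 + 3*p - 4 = (p - 1)*(p + 4)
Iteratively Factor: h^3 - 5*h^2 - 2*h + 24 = (h - 3)*(h^2 - 2*h - 8) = (h - 4)*(h - 3)*(h + 2)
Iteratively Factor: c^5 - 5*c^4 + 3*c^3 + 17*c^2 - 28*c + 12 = (c - 1)*(c^4 - 4*c^3 - c^2 + 16*c - 12) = (c - 2)*(c - 1)*(c^3 - 2*c^2 - 5*c + 6) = (c - 2)*(c - 1)*(c + 2)*(c^2 - 4*c + 3) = (c - 2)*(c - 1)^2*(c + 2)*(c - 3)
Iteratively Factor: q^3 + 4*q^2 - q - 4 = (q + 4)*(q^2 - 1) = (q + 1)*(q + 4)*(q - 1)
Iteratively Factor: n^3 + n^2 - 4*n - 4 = (n + 2)*(n^2 - n - 2) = (n + 1)*(n + 2)*(n - 2)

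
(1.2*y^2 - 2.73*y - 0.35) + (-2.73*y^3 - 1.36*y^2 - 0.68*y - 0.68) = -2.73*y^3 - 0.16*y^2 - 3.41*y - 1.03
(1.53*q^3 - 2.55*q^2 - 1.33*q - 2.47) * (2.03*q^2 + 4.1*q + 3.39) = 3.1059*q^5 + 1.0965*q^4 - 7.9682*q^3 - 19.1116*q^2 - 14.6357*q - 8.3733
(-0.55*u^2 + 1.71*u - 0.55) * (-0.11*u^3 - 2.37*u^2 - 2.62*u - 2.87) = 0.0605*u^5 + 1.1154*u^4 - 2.5512*u^3 - 1.5982*u^2 - 3.4667*u + 1.5785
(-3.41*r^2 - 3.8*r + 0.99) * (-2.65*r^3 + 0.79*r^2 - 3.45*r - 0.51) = 9.0365*r^5 + 7.3761*r^4 + 6.139*r^3 + 15.6312*r^2 - 1.4775*r - 0.5049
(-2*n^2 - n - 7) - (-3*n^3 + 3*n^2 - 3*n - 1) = 3*n^3 - 5*n^2 + 2*n - 6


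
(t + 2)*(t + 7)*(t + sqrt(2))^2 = t^4 + 2*sqrt(2)*t^3 + 9*t^3 + 16*t^2 + 18*sqrt(2)*t^2 + 18*t + 28*sqrt(2)*t + 28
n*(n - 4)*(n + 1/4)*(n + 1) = n^4 - 11*n^3/4 - 19*n^2/4 - n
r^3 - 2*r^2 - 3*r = r*(r - 3)*(r + 1)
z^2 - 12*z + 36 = (z - 6)^2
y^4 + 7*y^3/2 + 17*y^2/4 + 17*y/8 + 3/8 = (y + 1/2)^2*(y + 1)*(y + 3/2)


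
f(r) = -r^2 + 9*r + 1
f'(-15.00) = 39.00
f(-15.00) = -359.00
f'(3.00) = 3.00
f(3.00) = 19.00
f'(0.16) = 8.68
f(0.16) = 2.41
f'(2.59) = 3.82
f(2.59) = 17.60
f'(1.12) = 6.76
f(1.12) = 9.83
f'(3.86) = 1.28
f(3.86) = 20.84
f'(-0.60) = 10.20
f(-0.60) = -4.76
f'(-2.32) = 13.64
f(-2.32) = -25.26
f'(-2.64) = 14.28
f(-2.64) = -29.73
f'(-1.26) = 11.52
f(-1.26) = -11.93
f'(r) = 9 - 2*r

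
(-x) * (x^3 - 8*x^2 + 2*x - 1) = -x^4 + 8*x^3 - 2*x^2 + x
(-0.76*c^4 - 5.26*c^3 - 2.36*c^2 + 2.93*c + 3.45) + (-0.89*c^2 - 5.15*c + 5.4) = -0.76*c^4 - 5.26*c^3 - 3.25*c^2 - 2.22*c + 8.85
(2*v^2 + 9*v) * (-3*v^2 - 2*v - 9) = -6*v^4 - 31*v^3 - 36*v^2 - 81*v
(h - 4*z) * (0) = 0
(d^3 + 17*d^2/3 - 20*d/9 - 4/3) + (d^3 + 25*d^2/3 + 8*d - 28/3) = 2*d^3 + 14*d^2 + 52*d/9 - 32/3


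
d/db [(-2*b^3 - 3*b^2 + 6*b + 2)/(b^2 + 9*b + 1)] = (-2*b^4 - 36*b^3 - 39*b^2 - 10*b - 12)/(b^4 + 18*b^3 + 83*b^2 + 18*b + 1)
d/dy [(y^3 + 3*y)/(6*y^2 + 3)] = (2*y^4 - 3*y^2 + 3)/(3*(4*y^4 + 4*y^2 + 1))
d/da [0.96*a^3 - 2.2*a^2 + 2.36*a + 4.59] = 2.88*a^2 - 4.4*a + 2.36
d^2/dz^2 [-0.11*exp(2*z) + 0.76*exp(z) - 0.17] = (0.76 - 0.44*exp(z))*exp(z)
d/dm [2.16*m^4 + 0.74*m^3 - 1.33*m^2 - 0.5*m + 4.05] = 8.64*m^3 + 2.22*m^2 - 2.66*m - 0.5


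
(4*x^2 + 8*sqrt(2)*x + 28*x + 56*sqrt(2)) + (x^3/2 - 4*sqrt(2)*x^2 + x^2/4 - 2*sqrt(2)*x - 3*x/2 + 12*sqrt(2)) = x^3/2 - 4*sqrt(2)*x^2 + 17*x^2/4 + 6*sqrt(2)*x + 53*x/2 + 68*sqrt(2)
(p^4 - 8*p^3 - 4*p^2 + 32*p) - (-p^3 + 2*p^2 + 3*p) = p^4 - 7*p^3 - 6*p^2 + 29*p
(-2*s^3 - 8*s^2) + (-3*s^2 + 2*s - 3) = -2*s^3 - 11*s^2 + 2*s - 3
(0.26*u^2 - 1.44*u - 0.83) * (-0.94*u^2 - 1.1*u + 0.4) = -0.2444*u^4 + 1.0676*u^3 + 2.4682*u^2 + 0.337*u - 0.332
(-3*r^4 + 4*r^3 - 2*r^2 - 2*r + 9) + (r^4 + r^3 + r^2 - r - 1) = -2*r^4 + 5*r^3 - r^2 - 3*r + 8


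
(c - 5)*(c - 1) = c^2 - 6*c + 5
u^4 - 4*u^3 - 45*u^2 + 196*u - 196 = (u - 7)*(u - 2)^2*(u + 7)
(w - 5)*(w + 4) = w^2 - w - 20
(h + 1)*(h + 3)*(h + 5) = h^3 + 9*h^2 + 23*h + 15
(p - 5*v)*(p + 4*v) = p^2 - p*v - 20*v^2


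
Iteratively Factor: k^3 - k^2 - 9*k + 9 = (k + 3)*(k^2 - 4*k + 3) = (k - 3)*(k + 3)*(k - 1)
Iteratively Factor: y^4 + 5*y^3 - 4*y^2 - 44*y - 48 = (y + 4)*(y^3 + y^2 - 8*y - 12) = (y - 3)*(y + 4)*(y^2 + 4*y + 4) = (y - 3)*(y + 2)*(y + 4)*(y + 2)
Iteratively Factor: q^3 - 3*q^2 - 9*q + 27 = (q + 3)*(q^2 - 6*q + 9) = (q - 3)*(q + 3)*(q - 3)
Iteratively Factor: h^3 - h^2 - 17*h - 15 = (h + 1)*(h^2 - 2*h - 15) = (h + 1)*(h + 3)*(h - 5)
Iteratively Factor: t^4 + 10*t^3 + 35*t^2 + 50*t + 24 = (t + 2)*(t^3 + 8*t^2 + 19*t + 12) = (t + 1)*(t + 2)*(t^2 + 7*t + 12) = (t + 1)*(t + 2)*(t + 4)*(t + 3)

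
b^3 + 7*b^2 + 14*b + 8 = (b + 1)*(b + 2)*(b + 4)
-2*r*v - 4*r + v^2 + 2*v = (-2*r + v)*(v + 2)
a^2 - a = a*(a - 1)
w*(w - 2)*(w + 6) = w^3 + 4*w^2 - 12*w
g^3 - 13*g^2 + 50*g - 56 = (g - 7)*(g - 4)*(g - 2)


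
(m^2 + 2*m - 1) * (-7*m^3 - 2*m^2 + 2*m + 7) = -7*m^5 - 16*m^4 + 5*m^3 + 13*m^2 + 12*m - 7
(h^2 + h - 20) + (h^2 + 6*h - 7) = 2*h^2 + 7*h - 27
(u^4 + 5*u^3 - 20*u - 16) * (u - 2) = u^5 + 3*u^4 - 10*u^3 - 20*u^2 + 24*u + 32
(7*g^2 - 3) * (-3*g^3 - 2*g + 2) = -21*g^5 - 5*g^3 + 14*g^2 + 6*g - 6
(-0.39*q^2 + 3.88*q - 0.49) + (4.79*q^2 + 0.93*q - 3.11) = 4.4*q^2 + 4.81*q - 3.6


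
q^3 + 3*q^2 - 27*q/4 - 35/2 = (q - 5/2)*(q + 2)*(q + 7/2)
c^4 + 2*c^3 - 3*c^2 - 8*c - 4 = (c - 2)*(c + 1)^2*(c + 2)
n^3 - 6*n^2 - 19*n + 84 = (n - 7)*(n - 3)*(n + 4)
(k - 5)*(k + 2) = k^2 - 3*k - 10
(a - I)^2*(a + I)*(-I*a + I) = -I*a^4 - a^3 + I*a^3 + a^2 - I*a^2 - a + I*a + 1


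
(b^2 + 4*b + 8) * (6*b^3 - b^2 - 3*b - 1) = 6*b^5 + 23*b^4 + 41*b^3 - 21*b^2 - 28*b - 8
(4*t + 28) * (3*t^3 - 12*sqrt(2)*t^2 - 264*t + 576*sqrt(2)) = 12*t^4 - 48*sqrt(2)*t^3 + 84*t^3 - 1056*t^2 - 336*sqrt(2)*t^2 - 7392*t + 2304*sqrt(2)*t + 16128*sqrt(2)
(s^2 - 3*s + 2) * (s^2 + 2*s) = s^4 - s^3 - 4*s^2 + 4*s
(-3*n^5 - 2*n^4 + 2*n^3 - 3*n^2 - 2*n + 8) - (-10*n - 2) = -3*n^5 - 2*n^4 + 2*n^3 - 3*n^2 + 8*n + 10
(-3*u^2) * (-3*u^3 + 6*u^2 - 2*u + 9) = 9*u^5 - 18*u^4 + 6*u^3 - 27*u^2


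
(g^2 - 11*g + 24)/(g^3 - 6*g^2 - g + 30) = (g - 8)/(g^2 - 3*g - 10)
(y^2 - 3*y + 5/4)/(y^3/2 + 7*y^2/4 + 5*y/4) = (4*y^2 - 12*y + 5)/(y*(2*y^2 + 7*y + 5))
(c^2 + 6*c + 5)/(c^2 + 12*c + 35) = (c + 1)/(c + 7)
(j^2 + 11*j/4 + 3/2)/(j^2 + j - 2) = (j + 3/4)/(j - 1)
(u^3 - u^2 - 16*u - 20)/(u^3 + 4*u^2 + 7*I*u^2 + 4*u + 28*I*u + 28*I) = (u - 5)/(u + 7*I)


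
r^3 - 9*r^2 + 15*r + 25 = (r - 5)^2*(r + 1)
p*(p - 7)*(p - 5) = p^3 - 12*p^2 + 35*p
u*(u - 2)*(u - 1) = u^3 - 3*u^2 + 2*u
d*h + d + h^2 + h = (d + h)*(h + 1)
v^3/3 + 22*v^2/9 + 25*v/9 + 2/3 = (v/3 + 1/3)*(v + 1/3)*(v + 6)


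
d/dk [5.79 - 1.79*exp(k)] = -1.79*exp(k)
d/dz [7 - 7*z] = -7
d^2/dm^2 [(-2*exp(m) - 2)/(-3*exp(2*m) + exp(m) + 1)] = (18*exp(3*m) + 78*exp(2*m) + 18*exp(m) + 24)*exp(2*m)/(27*exp(6*m) - 27*exp(5*m) - 18*exp(4*m) + 17*exp(3*m) + 6*exp(2*m) - 3*exp(m) - 1)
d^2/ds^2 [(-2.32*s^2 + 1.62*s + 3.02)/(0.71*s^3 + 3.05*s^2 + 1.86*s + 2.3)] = (-2.339024*s^6 + 4.89985200000002*s^5 + 57.699996*s^4 + 209.860876*s^3 + 258.393852*s^2 + 5.01900000000003*s - 59.880936)/(0.357911*s^9 + 4.612515*s^8 + 22.627203*s^7 + 56.017895*s^6 + 89.160798*s^5 + 114.06687*s^4 + 95.989956*s^3 + 72.27474*s^2 + 29.5182*s + 12.167)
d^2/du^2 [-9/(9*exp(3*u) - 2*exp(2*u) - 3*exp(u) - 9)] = 9*(2*(-27*exp(2*u) + 4*exp(u) + 3)^2*exp(u) + (81*exp(2*u) - 8*exp(u) - 3)*(-9*exp(3*u) + 2*exp(2*u) + 3*exp(u) + 9))*exp(u)/(-9*exp(3*u) + 2*exp(2*u) + 3*exp(u) + 9)^3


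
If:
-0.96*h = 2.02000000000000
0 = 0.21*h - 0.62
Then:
No Solution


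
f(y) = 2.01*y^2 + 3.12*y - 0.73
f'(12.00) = 51.36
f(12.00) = 326.15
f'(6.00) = 27.24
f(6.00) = 90.35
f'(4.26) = 20.25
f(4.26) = 49.04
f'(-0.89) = -0.46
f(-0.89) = -1.91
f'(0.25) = 4.12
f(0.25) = 0.18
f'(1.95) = 10.96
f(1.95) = 13.00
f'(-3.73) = -11.87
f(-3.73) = 15.60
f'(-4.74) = -15.93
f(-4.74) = 29.64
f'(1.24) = 8.10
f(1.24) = 6.23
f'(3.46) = 17.03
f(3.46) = 34.13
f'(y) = 4.02*y + 3.12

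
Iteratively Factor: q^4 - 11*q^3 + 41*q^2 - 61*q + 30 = (q - 1)*(q^3 - 10*q^2 + 31*q - 30) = (q - 3)*(q - 1)*(q^2 - 7*q + 10) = (q - 5)*(q - 3)*(q - 1)*(q - 2)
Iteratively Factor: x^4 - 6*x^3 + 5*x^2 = (x - 5)*(x^3 - x^2) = x*(x - 5)*(x^2 - x) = x^2*(x - 5)*(x - 1)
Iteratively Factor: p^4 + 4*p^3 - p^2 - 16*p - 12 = (p - 2)*(p^3 + 6*p^2 + 11*p + 6) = (p - 2)*(p + 3)*(p^2 + 3*p + 2) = (p - 2)*(p + 1)*(p + 3)*(p + 2)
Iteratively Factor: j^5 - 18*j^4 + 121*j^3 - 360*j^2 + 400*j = (j - 5)*(j^4 - 13*j^3 + 56*j^2 - 80*j) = (j - 5)^2*(j^3 - 8*j^2 + 16*j) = j*(j - 5)^2*(j^2 - 8*j + 16) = j*(j - 5)^2*(j - 4)*(j - 4)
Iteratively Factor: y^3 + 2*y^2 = (y)*(y^2 + 2*y) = y^2*(y + 2)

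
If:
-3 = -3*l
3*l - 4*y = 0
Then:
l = 1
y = 3/4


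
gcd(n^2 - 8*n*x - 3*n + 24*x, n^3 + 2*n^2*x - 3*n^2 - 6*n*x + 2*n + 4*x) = 1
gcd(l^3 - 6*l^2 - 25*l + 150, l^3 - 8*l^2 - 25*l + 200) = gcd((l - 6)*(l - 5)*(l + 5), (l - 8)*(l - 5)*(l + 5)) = l^2 - 25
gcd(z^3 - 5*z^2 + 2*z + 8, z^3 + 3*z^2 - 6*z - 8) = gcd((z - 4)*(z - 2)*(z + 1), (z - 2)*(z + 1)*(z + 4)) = z^2 - z - 2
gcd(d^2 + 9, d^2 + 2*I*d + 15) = d - 3*I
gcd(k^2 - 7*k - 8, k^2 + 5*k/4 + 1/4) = k + 1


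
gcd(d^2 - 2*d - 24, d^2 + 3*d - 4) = d + 4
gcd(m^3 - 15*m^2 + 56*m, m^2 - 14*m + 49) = m - 7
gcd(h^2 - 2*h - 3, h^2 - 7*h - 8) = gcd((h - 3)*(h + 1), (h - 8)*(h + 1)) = h + 1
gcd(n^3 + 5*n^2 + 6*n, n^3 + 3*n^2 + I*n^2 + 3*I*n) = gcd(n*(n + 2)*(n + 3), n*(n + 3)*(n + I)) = n^2 + 3*n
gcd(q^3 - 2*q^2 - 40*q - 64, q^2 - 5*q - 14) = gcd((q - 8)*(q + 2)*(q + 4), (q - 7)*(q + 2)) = q + 2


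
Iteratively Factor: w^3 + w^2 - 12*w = (w + 4)*(w^2 - 3*w) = w*(w + 4)*(w - 3)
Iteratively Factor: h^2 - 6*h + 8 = (h - 2)*(h - 4)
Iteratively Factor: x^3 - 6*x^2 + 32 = (x + 2)*(x^2 - 8*x + 16) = (x - 4)*(x + 2)*(x - 4)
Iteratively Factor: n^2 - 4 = (n + 2)*(n - 2)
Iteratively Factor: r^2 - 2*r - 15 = (r - 5)*(r + 3)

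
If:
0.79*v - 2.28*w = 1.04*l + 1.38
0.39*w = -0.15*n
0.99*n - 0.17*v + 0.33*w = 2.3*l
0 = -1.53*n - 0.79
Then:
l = -0.33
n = -0.52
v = 1.88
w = 0.20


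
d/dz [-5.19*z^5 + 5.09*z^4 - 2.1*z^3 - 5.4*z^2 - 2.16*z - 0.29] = -25.95*z^4 + 20.36*z^3 - 6.3*z^2 - 10.8*z - 2.16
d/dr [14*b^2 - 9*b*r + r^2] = -9*b + 2*r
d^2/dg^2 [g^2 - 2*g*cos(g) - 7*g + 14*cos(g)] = 2*g*cos(g) + 4*sin(g) - 14*cos(g) + 2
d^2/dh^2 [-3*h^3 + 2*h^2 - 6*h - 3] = 4 - 18*h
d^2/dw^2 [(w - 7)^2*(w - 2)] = 6*w - 32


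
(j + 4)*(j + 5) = j^2 + 9*j + 20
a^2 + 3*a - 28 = (a - 4)*(a + 7)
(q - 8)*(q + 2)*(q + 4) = q^3 - 2*q^2 - 40*q - 64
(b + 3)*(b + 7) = b^2 + 10*b + 21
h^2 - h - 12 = (h - 4)*(h + 3)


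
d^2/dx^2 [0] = 0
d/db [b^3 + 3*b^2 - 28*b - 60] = 3*b^2 + 6*b - 28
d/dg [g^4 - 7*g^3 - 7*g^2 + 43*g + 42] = 4*g^3 - 21*g^2 - 14*g + 43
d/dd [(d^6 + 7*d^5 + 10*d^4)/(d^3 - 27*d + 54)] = d^3*(3*d^4 + 23*d^3 - 56*d^2 - 600*d - 720)/(d^5 + 3*d^4 - 45*d^3 - 27*d^2 + 648*d - 972)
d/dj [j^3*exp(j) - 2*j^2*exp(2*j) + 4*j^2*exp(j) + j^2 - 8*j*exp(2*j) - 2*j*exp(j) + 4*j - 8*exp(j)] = j^3*exp(j) - 4*j^2*exp(2*j) + 7*j^2*exp(j) - 20*j*exp(2*j) + 6*j*exp(j) + 2*j - 8*exp(2*j) - 10*exp(j) + 4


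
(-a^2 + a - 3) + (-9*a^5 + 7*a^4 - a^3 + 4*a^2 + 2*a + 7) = -9*a^5 + 7*a^4 - a^3 + 3*a^2 + 3*a + 4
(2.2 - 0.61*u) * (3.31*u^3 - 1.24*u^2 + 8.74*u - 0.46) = -2.0191*u^4 + 8.0384*u^3 - 8.0594*u^2 + 19.5086*u - 1.012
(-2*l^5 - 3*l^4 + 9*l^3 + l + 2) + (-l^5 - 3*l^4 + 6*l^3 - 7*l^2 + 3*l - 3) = -3*l^5 - 6*l^4 + 15*l^3 - 7*l^2 + 4*l - 1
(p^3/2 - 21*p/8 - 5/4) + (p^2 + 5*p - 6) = p^3/2 + p^2 + 19*p/8 - 29/4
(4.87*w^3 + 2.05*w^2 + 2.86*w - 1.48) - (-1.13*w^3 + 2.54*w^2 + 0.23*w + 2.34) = 6.0*w^3 - 0.49*w^2 + 2.63*w - 3.82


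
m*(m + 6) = m^2 + 6*m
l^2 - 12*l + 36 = (l - 6)^2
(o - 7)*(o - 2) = o^2 - 9*o + 14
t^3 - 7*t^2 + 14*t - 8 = (t - 4)*(t - 2)*(t - 1)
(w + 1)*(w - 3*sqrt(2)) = w^2 - 3*sqrt(2)*w + w - 3*sqrt(2)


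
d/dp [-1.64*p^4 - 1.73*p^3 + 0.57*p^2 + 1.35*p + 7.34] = -6.56*p^3 - 5.19*p^2 + 1.14*p + 1.35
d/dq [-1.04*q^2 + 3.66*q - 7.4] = 3.66 - 2.08*q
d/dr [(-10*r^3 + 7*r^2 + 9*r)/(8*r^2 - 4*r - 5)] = 5*(-16*r^4 + 16*r^3 + 10*r^2 - 14*r - 9)/(64*r^4 - 64*r^3 - 64*r^2 + 40*r + 25)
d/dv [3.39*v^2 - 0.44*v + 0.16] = 6.78*v - 0.44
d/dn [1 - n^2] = -2*n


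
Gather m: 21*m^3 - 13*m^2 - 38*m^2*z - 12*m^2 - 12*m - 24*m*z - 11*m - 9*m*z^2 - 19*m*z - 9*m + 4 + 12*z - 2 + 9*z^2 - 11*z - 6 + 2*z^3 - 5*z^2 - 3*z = 21*m^3 + m^2*(-38*z - 25) + m*(-9*z^2 - 43*z - 32) + 2*z^3 + 4*z^2 - 2*z - 4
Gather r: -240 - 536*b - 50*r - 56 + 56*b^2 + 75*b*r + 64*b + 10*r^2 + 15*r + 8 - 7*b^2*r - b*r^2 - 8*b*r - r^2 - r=56*b^2 - 472*b + r^2*(9 - b) + r*(-7*b^2 + 67*b - 36) - 288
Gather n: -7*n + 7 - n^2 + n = -n^2 - 6*n + 7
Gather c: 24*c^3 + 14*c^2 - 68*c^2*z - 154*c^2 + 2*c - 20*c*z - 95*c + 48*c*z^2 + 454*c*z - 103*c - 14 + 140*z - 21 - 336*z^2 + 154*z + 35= 24*c^3 + c^2*(-68*z - 140) + c*(48*z^2 + 434*z - 196) - 336*z^2 + 294*z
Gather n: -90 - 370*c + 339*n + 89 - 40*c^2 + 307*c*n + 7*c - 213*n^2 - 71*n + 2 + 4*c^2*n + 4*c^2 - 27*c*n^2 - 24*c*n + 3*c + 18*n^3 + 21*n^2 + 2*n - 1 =-36*c^2 - 360*c + 18*n^3 + n^2*(-27*c - 192) + n*(4*c^2 + 283*c + 270)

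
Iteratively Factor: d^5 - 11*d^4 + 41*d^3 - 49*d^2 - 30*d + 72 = (d - 2)*(d^4 - 9*d^3 + 23*d^2 - 3*d - 36) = (d - 2)*(d + 1)*(d^3 - 10*d^2 + 33*d - 36) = (d - 3)*(d - 2)*(d + 1)*(d^2 - 7*d + 12) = (d - 4)*(d - 3)*(d - 2)*(d + 1)*(d - 3)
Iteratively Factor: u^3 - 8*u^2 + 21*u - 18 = (u - 2)*(u^2 - 6*u + 9) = (u - 3)*(u - 2)*(u - 3)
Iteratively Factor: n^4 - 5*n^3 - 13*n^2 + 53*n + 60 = (n + 1)*(n^3 - 6*n^2 - 7*n + 60) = (n + 1)*(n + 3)*(n^2 - 9*n + 20) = (n - 5)*(n + 1)*(n + 3)*(n - 4)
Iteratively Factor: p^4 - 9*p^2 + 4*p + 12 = (p + 3)*(p^3 - 3*p^2 + 4) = (p - 2)*(p + 3)*(p^2 - p - 2) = (p - 2)*(p + 1)*(p + 3)*(p - 2)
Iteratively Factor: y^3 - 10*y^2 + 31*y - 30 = (y - 5)*(y^2 - 5*y + 6) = (y - 5)*(y - 3)*(y - 2)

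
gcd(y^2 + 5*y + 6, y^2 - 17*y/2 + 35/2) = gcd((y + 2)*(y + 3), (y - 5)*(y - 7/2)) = 1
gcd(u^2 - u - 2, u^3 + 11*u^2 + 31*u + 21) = u + 1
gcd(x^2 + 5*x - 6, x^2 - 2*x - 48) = x + 6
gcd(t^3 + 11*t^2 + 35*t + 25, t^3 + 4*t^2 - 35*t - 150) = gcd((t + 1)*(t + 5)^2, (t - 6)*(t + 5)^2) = t^2 + 10*t + 25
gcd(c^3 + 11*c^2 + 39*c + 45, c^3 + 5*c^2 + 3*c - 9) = c^2 + 6*c + 9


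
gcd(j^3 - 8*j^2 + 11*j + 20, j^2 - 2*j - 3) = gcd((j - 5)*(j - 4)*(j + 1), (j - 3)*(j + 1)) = j + 1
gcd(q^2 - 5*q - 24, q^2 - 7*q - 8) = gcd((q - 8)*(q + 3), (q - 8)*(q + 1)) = q - 8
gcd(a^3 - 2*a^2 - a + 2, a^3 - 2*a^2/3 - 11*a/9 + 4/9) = a + 1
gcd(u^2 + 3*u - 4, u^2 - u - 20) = u + 4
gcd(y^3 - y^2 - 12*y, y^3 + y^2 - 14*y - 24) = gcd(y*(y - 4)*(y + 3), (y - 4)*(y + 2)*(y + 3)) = y^2 - y - 12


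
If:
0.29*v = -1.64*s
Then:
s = -0.176829268292683*v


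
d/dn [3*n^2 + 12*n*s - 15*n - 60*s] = 6*n + 12*s - 15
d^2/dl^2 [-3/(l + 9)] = -6/(l + 9)^3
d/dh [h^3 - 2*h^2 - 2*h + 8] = 3*h^2 - 4*h - 2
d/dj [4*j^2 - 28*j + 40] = 8*j - 28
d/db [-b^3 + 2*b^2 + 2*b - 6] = -3*b^2 + 4*b + 2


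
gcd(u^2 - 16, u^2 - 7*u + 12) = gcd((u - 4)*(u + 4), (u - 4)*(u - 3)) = u - 4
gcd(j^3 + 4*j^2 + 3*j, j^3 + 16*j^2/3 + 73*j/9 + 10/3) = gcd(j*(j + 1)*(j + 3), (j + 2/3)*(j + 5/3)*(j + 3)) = j + 3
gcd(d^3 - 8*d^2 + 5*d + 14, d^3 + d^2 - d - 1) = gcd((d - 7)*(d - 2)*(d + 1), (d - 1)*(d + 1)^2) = d + 1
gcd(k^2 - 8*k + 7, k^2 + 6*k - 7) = k - 1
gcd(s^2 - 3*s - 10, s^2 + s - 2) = s + 2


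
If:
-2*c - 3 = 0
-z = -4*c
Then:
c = -3/2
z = -6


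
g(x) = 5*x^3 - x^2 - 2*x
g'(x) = 15*x^2 - 2*x - 2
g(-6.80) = -1604.80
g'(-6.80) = 705.20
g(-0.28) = 0.37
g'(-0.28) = -0.26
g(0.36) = -0.62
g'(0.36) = -0.78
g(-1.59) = -19.45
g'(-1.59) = 39.10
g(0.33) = -0.59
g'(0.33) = -1.03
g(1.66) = 16.80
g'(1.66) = 36.01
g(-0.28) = 0.37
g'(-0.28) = -0.26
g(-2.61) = -90.49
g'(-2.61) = 105.40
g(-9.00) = -3708.00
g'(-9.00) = 1231.00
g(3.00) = 120.00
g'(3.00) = 127.00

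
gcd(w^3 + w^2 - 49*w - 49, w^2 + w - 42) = w + 7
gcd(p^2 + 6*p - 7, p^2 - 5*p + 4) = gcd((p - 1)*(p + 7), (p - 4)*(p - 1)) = p - 1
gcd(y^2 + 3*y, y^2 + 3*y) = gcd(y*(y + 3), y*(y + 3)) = y^2 + 3*y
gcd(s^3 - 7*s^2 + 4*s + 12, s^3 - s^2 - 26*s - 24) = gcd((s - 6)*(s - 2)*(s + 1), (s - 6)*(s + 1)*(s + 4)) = s^2 - 5*s - 6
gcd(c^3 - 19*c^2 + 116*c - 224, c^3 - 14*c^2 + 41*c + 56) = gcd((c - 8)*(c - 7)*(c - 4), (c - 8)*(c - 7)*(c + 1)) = c^2 - 15*c + 56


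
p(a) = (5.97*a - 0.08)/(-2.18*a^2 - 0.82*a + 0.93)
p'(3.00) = 0.27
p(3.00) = -0.84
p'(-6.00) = 0.09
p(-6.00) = 0.49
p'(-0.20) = 6.00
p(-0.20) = -1.27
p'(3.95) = 0.16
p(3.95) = -0.65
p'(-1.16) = 21.14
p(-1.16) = 6.66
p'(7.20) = 0.05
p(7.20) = -0.36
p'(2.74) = 0.33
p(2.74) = -0.92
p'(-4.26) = 0.20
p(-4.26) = 0.73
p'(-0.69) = 56.87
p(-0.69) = -9.17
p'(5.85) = 0.07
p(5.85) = -0.44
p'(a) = (4.36*a + 0.82)*(5.97*a - 0.08)/(-2.18*a^2 - 0.82*a + 0.93)^2 + 5.97/(-2.18*a^2 - 0.82*a + 0.93)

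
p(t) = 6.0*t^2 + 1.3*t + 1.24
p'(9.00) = 109.30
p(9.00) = 498.94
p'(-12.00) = -142.70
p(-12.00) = 849.64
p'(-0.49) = -4.58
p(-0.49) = 2.04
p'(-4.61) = -54.02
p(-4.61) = 122.76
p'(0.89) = 11.98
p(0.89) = 7.15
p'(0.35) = 5.50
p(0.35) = 2.43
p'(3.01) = 37.42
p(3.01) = 59.51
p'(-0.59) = -5.78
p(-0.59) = 2.56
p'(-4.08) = -47.66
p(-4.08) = 95.81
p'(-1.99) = -22.58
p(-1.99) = 22.41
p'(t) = 12.0*t + 1.3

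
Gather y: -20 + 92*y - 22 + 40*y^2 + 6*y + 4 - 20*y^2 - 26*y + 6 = 20*y^2 + 72*y - 32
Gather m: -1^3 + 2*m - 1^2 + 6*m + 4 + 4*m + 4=12*m + 6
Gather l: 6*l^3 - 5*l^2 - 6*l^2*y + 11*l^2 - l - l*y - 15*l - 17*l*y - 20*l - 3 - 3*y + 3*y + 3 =6*l^3 + l^2*(6 - 6*y) + l*(-18*y - 36)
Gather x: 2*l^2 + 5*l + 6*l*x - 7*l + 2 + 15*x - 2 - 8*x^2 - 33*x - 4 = 2*l^2 - 2*l - 8*x^2 + x*(6*l - 18) - 4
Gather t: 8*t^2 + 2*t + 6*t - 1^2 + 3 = 8*t^2 + 8*t + 2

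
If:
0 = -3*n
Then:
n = 0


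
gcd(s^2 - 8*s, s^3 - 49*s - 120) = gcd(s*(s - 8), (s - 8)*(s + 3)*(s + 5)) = s - 8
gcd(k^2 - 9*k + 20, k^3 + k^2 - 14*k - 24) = k - 4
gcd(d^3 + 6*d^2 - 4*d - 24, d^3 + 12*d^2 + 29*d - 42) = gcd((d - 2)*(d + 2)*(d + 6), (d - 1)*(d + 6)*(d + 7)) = d + 6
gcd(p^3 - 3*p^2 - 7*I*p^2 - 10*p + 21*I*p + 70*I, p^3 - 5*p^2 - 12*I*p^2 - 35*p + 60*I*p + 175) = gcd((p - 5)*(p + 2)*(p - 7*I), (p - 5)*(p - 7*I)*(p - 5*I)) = p^2 + p*(-5 - 7*I) + 35*I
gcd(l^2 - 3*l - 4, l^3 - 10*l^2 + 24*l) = l - 4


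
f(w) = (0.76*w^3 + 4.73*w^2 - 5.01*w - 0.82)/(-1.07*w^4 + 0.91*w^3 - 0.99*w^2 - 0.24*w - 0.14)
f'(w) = (2.28*w^2 + 9.46*w - 5.01)/(-1.07*w^4 + 0.91*w^3 - 0.99*w^2 - 0.24*w - 0.14) + (0.76*w^3 + 4.73*w^2 - 5.01*w - 0.82)*(4.28*w^3 - 2.73*w^2 + 1.98*w + 0.24)/(-1.07*w^4 + 0.91*w^3 - 0.99*w^2 - 0.24*w - 0.14)^2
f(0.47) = 4.78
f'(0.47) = -11.12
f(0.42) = 5.33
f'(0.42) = -11.02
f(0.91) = 0.73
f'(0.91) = -6.25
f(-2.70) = -0.40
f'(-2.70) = -0.36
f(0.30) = 6.58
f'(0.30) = -9.34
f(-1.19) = -2.14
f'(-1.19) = -3.08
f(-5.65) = -0.03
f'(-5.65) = -0.03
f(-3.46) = -0.21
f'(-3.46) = -0.17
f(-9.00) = 0.02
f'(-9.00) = -0.01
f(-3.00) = -0.30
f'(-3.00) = -0.26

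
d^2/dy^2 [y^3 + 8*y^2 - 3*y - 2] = 6*y + 16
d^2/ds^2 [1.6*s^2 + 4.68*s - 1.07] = 3.20000000000000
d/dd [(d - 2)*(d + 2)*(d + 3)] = 3*d^2 + 6*d - 4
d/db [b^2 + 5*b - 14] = 2*b + 5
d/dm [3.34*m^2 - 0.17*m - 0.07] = 6.68*m - 0.17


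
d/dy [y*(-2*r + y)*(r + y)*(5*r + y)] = -10*r^3 - 14*r^2*y + 12*r*y^2 + 4*y^3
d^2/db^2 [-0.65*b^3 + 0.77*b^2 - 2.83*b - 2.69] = 1.54 - 3.9*b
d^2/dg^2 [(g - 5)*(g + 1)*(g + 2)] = 6*g - 4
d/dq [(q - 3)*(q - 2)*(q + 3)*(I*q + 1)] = 4*I*q^3 + q^2*(3 - 6*I) + q*(-4 - 18*I) - 9 + 18*I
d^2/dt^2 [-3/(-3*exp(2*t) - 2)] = (108*exp(2*t) - 72)*exp(2*t)/(3*exp(2*t) + 2)^3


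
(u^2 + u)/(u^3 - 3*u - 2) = u/(u^2 - u - 2)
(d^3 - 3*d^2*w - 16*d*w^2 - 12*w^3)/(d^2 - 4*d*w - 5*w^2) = (-d^2 + 4*d*w + 12*w^2)/(-d + 5*w)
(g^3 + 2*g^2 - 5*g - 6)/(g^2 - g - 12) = (g^2 - g - 2)/(g - 4)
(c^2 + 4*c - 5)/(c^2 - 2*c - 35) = (c - 1)/(c - 7)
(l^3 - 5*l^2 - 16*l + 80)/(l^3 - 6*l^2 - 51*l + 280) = (l^2 - 16)/(l^2 - l - 56)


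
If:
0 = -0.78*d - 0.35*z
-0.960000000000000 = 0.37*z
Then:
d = 1.16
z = -2.59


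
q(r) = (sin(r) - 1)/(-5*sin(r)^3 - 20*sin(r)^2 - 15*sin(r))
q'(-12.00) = -0.13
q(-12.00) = 0.03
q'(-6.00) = -0.71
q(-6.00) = 0.12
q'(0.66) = -0.09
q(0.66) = 0.02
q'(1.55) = -0.00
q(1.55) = 0.00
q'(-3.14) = 26282.27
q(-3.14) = -42.01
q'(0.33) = -0.50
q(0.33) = 0.09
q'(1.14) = -0.01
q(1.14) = 0.00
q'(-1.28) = 32.50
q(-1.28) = -4.77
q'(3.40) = 0.66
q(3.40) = -0.48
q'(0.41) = -0.30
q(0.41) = 0.06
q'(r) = (sin(r) - 1)*(15*sin(r)^2*cos(r) + 40*sin(r)*cos(r) + 15*cos(r))/(-5*sin(r)^3 - 20*sin(r)^2 - 15*sin(r))^2 + cos(r)/(-5*sin(r)^3 - 20*sin(r)^2 - 15*sin(r)) = (2*sin(r)^3 + sin(r)^2 - 8*sin(r) - 3)*cos(r)/(5*(sin(r) + 1)^2*(sin(r) + 3)^2*sin(r)^2)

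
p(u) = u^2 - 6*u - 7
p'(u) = 2*u - 6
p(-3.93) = 32.02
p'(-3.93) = -13.86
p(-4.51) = 40.40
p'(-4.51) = -15.02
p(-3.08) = 20.97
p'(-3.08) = -12.16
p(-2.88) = 18.57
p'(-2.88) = -11.76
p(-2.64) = 15.81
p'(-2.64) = -11.28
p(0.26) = -8.49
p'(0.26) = -5.48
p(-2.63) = 15.70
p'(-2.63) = -11.26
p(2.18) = -15.33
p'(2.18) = -1.64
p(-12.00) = 209.00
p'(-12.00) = -30.00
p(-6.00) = 65.00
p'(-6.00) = -18.00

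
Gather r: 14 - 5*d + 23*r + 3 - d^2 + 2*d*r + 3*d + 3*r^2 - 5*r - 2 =-d^2 - 2*d + 3*r^2 + r*(2*d + 18) + 15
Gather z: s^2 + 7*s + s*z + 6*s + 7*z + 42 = s^2 + 13*s + z*(s + 7) + 42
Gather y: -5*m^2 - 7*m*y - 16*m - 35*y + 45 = -5*m^2 - 16*m + y*(-7*m - 35) + 45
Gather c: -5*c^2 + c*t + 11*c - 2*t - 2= -5*c^2 + c*(t + 11) - 2*t - 2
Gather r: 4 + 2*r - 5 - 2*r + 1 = 0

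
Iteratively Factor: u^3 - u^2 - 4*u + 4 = (u - 1)*(u^2 - 4) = (u - 1)*(u + 2)*(u - 2)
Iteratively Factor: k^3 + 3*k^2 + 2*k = (k)*(k^2 + 3*k + 2) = k*(k + 2)*(k + 1)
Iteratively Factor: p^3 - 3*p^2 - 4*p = (p - 4)*(p^2 + p) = (p - 4)*(p + 1)*(p)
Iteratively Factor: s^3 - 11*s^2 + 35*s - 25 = (s - 5)*(s^2 - 6*s + 5) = (s - 5)*(s - 1)*(s - 5)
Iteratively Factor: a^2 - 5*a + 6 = (a - 3)*(a - 2)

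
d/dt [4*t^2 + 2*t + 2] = 8*t + 2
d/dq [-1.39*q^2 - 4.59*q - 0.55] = -2.78*q - 4.59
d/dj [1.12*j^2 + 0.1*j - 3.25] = 2.24*j + 0.1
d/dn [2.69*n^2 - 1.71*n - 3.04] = 5.38*n - 1.71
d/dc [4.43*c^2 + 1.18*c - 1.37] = 8.86*c + 1.18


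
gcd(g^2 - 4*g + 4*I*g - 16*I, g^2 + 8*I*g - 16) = g + 4*I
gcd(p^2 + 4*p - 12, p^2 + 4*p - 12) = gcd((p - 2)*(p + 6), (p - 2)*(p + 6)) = p^2 + 4*p - 12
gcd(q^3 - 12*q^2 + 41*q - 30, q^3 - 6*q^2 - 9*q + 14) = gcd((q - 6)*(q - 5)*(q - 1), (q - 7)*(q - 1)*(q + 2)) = q - 1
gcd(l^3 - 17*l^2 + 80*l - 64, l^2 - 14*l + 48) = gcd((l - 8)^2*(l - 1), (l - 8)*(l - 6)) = l - 8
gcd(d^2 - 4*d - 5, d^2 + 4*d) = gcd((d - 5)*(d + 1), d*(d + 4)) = 1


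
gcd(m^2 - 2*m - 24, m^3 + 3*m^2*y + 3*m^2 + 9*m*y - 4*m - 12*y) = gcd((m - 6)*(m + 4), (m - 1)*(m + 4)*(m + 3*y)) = m + 4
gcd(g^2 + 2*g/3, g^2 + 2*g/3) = g^2 + 2*g/3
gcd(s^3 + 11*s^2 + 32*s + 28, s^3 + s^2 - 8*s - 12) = s^2 + 4*s + 4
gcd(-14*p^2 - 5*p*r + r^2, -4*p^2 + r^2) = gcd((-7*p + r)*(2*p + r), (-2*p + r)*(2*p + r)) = 2*p + r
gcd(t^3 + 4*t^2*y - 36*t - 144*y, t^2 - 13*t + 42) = t - 6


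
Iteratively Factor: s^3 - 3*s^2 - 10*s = (s)*(s^2 - 3*s - 10) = s*(s - 5)*(s + 2)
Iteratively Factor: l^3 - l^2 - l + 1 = (l - 1)*(l^2 - 1) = (l - 1)^2*(l + 1)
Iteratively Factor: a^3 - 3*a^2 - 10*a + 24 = (a - 4)*(a^2 + a - 6) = (a - 4)*(a + 3)*(a - 2)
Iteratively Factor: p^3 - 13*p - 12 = (p + 1)*(p^2 - p - 12) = (p - 4)*(p + 1)*(p + 3)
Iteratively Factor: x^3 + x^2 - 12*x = (x - 3)*(x^2 + 4*x) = (x - 3)*(x + 4)*(x)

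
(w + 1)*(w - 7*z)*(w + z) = w^3 - 6*w^2*z + w^2 - 7*w*z^2 - 6*w*z - 7*z^2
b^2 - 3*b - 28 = (b - 7)*(b + 4)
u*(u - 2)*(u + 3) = u^3 + u^2 - 6*u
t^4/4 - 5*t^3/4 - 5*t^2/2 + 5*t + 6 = (t/2 + 1/2)*(t/2 + 1)*(t - 6)*(t - 2)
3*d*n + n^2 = n*(3*d + n)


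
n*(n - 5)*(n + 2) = n^3 - 3*n^2 - 10*n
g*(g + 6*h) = g^2 + 6*g*h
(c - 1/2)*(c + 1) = c^2 + c/2 - 1/2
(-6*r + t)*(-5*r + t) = 30*r^2 - 11*r*t + t^2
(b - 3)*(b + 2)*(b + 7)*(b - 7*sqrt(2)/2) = b^4 - 7*sqrt(2)*b^3/2 + 6*b^3 - 21*sqrt(2)*b^2 - 13*b^2 - 42*b + 91*sqrt(2)*b/2 + 147*sqrt(2)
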